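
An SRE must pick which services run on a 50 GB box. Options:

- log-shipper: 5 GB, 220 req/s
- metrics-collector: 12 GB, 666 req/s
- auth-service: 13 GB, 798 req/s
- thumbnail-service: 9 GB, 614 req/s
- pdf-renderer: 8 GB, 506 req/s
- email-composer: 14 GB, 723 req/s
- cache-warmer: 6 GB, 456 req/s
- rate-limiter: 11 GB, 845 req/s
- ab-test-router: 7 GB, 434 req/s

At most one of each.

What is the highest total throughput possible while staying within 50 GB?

A density-first pass picks log-shipper + thumbnail-service + pdf-renderer + cache-warmer + rate-limiter + ab-test-router — 3075 at 46 GB.
A better packing is metrics-collector + auth-service + pdf-renderer + cache-warmer + rate-limiter: 50 GB, total 3271.
An exhaustive check of the 512 subsets confirms 3271.

3271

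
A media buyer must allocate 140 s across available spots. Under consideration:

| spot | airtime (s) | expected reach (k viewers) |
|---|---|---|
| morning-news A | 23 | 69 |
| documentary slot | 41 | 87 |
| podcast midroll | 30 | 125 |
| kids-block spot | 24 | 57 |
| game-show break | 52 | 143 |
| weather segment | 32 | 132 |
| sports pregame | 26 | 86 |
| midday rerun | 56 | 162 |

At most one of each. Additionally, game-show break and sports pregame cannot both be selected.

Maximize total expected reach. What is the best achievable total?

By expected reach per s: podcast midroll 4.17, weather segment 4.12, sports pregame 3.31 lead.
Best packing: morning-news A + podcast midroll + game-show break + weather segment — 137 s, 469 total.
Nothing else feasible within 140 s beats 469.

469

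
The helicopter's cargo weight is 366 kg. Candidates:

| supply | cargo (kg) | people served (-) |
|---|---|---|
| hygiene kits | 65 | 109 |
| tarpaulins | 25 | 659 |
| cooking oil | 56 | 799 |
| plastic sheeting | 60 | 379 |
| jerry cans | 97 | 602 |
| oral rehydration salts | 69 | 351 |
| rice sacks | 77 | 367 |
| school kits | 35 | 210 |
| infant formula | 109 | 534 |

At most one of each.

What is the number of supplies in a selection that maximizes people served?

6

The maximum people served within 366 kg is 3016.
One optimal bundle: tarpaulins + cooking oil + plastic sheeting + jerry cans + rice sacks + school kits (350 kg).
All optima have 6 supplies.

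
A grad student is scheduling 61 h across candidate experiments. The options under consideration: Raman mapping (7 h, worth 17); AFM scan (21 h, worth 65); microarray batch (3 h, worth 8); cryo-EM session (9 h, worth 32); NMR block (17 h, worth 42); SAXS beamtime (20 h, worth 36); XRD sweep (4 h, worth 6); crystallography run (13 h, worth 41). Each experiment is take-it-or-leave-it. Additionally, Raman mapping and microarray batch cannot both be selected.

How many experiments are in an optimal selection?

Optimal total is 180.
AFM scan + cryo-EM session + NMR block + crystallography run hits 180 at 60 h.
Any selection reaching 180 contains exactly 4 experiments.

4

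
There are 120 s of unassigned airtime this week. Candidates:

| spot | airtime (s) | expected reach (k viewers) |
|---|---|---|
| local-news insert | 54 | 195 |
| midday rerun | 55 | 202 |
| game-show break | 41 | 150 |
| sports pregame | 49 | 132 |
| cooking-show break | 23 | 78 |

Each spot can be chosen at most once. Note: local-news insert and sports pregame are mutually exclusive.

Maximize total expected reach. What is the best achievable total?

430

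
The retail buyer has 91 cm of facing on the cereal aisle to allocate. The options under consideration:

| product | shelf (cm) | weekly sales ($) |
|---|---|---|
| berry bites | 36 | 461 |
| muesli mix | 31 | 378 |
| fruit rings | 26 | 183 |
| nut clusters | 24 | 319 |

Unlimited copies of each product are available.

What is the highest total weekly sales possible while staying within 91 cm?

1158

Greedy by ratio would take 3×nut clusters: 72 cm used, total 957.
Replace 2×nut clusters with berry bites + muesli mix: the trade gains 201 net, giving 1158 at 91 cm.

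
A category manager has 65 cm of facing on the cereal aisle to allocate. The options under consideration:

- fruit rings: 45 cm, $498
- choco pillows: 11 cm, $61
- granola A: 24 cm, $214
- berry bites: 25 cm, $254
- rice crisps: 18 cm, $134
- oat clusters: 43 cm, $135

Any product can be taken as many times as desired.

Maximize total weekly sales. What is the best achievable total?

632

Taking fruit rings + rice crisps: 63 cm used, 632 in weekly sales.
Every other selection either busts 65 cm or fails to beat 632.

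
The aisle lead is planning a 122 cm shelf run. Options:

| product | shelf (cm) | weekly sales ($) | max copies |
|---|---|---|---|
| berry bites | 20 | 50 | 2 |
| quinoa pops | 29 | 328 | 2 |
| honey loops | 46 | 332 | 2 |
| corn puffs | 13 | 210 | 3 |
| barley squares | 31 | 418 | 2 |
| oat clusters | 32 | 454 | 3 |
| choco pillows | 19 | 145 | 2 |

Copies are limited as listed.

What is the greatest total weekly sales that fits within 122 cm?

Density check — corn puffs 16.15, oat clusters 14.19, barley squares 13.48 are the best per cm.
A density-first pass picks 3×corn puffs + 2×oat clusters + choco pillows — 1683 at 122 cm.
The 32 cm tied up in corn puffs and choco pillows is better spent on oat clusters — total rises to 1782 (122 cm).
Every other selection either busts 122 cm or exceeds an availability limit or fails to beat 1782.

1782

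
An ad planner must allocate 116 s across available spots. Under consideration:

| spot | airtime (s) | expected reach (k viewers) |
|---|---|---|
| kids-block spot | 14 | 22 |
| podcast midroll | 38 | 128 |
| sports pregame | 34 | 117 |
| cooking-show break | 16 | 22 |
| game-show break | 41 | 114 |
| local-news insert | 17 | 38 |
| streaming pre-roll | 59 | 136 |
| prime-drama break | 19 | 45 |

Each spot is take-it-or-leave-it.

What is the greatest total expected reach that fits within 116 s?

The ratio ordering already packs tightly: podcast midroll + sports pregame + game-show break, 113 s, 359.
Nothing else within 116 s beats 359.

359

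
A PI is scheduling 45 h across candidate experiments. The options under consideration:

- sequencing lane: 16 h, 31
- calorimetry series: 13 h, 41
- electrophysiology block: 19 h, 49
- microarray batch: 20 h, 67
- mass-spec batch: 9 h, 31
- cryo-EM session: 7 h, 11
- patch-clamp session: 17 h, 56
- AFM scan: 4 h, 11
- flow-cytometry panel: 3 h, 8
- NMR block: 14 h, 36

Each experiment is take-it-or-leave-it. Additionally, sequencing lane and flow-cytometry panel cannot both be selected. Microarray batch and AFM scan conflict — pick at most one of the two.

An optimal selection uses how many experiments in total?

4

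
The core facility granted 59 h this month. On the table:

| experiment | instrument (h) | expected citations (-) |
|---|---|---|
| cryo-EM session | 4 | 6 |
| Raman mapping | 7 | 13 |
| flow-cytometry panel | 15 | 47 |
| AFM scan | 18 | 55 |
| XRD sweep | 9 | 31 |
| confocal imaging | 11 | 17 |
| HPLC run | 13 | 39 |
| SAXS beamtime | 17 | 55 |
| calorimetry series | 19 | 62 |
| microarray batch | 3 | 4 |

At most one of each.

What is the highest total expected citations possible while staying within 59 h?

Filling by ratio: XRD sweep + HPLC run + SAXS beamtime + calorimetry series for 187, with 1 h left unused.
Dropping HPLC run and calorimetry series frees 32 h; slotting in flow-cytometry panel + AFM scan (33 h) lifts the total to 188 at 59 h.
The closest alternative, AFM scan + XRD sweep + HPLC run + calorimetry series, reaches only 187.

188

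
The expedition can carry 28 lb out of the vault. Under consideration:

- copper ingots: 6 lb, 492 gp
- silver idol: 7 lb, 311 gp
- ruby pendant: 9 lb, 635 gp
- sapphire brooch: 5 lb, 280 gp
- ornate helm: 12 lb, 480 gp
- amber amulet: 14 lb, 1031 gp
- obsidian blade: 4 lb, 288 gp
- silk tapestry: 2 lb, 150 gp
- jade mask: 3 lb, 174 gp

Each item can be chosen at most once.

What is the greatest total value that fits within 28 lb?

Filling by ratio: copper ingots + amber amulet + obsidian blade + silk tapestry for 1961, with 2 lb left unused.
The 10 lb tied up in copper ingots and obsidian blade is better spent on ruby pendant + jade mask — total rises to 1990 (28 lb).
Every other selection either busts 28 lb or fails to beat 1990.

1990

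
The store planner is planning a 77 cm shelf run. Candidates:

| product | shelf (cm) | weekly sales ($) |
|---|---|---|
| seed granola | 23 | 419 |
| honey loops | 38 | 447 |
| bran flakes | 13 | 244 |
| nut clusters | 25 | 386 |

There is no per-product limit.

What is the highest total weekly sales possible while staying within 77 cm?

1395

The ratio heuristic lands on 5×bran flakes (1220) but leaves 12 cm idle.
The 13 cm tied up in bran flakes is better spent on seed granola — total rises to 1395 (75 cm).
That's the maximum — no swap from here does better than 1395.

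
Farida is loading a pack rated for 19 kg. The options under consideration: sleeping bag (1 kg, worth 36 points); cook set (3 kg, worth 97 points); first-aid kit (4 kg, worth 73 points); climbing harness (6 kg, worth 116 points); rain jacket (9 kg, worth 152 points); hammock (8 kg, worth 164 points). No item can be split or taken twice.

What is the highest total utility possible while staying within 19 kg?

413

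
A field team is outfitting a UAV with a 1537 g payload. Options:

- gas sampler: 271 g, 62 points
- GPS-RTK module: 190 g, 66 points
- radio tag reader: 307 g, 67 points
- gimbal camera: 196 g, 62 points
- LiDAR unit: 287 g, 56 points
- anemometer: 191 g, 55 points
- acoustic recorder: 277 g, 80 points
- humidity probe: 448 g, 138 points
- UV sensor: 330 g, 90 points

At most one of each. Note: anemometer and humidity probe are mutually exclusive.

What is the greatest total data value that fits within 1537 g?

436

By data value per g: GPS-RTK module 0.35, gimbal camera 0.32, humidity probe 0.31 lead.
Gas sampler + GPS-RTK module + acoustic recorder + humidity probe + UV sensor uses 1516 of the 1537 g and totals 436.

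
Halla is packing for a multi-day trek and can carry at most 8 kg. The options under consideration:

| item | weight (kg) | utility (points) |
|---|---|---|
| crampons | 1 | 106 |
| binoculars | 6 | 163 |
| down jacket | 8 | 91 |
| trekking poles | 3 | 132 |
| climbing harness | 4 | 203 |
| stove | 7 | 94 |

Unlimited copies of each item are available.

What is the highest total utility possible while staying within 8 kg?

By utility per kg: crampons 106.00, climbing harness 50.75, trekking poles 44.00, binoculars 27.17 lead.
Best packing: 8×crampons — 8 kg, 848 total.
Nothing else within 8 kg beats 848.

848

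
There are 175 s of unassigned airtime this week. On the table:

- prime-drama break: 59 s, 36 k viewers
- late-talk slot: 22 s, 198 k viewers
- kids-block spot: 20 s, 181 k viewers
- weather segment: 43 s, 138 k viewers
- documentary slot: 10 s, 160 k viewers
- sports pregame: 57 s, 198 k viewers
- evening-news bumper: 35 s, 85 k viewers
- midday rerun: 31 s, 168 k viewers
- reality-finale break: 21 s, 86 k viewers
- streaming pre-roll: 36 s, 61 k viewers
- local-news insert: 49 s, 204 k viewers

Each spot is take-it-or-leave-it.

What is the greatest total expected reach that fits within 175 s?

The ratio heuristic lands on late-talk slot + kids-block spot + documentary slot + midday rerun + reality-finale break + local-news insert (997) but leaves 22 s idle.
Dropping reality-finale break frees 21 s; slotting in weather segment (43 s) lifts the total to 1049 at 175 s.

1049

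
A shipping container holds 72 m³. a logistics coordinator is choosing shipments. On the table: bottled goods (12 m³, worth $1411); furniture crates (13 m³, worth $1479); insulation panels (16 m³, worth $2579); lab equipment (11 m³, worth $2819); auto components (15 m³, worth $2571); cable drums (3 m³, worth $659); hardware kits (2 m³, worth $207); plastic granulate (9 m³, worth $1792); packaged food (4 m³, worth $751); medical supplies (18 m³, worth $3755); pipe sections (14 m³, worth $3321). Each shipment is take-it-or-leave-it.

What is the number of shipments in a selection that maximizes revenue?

7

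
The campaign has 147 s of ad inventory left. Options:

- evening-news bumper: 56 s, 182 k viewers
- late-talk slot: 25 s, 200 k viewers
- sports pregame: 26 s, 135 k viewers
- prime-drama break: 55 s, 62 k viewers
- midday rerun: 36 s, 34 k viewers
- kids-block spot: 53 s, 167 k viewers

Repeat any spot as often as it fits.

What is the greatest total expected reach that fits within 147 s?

1000

Ranking by ratio (expected reach/s): late-talk slot 8.00, sports pregame 5.19, evening-news bumper 3.25.
Taking 5×late-talk slot: 125 s used, 1000 in expected reach.
Every other selection either busts 147 s or fails to beat 1000.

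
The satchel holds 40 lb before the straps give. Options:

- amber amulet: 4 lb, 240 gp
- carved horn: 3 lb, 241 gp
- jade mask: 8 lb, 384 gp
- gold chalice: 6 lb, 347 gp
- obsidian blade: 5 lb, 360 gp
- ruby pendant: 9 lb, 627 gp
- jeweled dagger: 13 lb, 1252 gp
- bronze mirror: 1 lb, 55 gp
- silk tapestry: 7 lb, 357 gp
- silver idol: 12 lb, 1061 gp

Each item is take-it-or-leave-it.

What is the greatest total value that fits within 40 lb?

Density check — jeweled dagger 96.31, silver idol 88.42, carved horn 80.33 are the best per lb.
Filling by ratio: amber amulet + carved horn + obsidian blade + jeweled dagger + bronze mirror + silver idol for 3209, with 2 lb left unused.
Dropping amber amulet and carved horn frees 7 lb; slotting in ruby pendant (9 lb) lifts the total to 3355 at 40 lb.
Every other selection either busts 40 lb or fails to beat 3355.

3355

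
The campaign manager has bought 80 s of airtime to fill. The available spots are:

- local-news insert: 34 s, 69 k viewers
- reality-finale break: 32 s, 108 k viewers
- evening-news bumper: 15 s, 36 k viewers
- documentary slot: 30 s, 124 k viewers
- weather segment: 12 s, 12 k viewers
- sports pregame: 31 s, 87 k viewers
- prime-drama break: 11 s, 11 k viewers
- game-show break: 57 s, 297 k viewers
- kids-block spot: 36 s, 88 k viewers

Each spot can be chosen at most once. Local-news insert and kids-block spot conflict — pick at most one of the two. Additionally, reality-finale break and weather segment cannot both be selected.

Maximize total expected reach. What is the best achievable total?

Ranking by ratio (expected reach/s): game-show break 5.21, documentary slot 4.13, reality-finale break 3.38.
The ratio ordering already packs tightly: evening-news bumper + game-show break, 72 s, 333.

333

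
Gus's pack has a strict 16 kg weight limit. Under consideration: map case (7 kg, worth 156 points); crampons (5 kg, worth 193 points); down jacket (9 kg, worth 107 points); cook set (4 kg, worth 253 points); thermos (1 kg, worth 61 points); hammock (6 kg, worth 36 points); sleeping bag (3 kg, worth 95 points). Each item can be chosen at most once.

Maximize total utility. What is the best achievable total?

Ranking by ratio (utility/kg): cook set 63.25, thermos 61.00, crampons 38.60, sleeping bag 31.67.
Taking map case + crampons + cook set: 16 kg used, 602 in utility.

602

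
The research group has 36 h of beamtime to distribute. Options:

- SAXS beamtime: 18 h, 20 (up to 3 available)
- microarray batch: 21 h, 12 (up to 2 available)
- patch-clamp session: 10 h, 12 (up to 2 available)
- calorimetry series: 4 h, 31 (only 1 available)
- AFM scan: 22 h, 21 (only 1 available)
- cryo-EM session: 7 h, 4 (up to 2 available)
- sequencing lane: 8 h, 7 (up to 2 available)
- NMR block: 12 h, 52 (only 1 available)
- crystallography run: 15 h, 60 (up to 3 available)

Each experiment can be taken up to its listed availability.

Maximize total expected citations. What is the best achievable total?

151

Filling by ratio: calorimetry series + NMR block + crystallography run for 143, with 5 h left unused.
Dropping NMR block frees 12 h; slotting in crystallography run (15 h) lifts the total to 151 at 34 h.
That's the maximum — no swap from here does better than 151.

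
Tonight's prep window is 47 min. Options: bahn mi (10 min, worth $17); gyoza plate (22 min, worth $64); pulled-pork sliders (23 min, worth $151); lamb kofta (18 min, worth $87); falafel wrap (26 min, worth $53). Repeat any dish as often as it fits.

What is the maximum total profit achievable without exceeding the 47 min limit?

302

Taking 2×pulled-pork sliders: 46 min used, 302 in profit.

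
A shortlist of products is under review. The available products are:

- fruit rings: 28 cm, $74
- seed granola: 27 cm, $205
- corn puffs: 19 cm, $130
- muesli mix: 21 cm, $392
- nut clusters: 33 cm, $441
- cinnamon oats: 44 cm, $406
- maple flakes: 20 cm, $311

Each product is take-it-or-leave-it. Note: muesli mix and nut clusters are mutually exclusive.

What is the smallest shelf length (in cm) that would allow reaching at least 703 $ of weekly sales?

Need the lightest bundle worth ≥ 703.
Taking muesli mix + maple flakes gives 703 (≥ 703) for 41 cm.
Any bundle with less than 41 cm falls short of 703.

41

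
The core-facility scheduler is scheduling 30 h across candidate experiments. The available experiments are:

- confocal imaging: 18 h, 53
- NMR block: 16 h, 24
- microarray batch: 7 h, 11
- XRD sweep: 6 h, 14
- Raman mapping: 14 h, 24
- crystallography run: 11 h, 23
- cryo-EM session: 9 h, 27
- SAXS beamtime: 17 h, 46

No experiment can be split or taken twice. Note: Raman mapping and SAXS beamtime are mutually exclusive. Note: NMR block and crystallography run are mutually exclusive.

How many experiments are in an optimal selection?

2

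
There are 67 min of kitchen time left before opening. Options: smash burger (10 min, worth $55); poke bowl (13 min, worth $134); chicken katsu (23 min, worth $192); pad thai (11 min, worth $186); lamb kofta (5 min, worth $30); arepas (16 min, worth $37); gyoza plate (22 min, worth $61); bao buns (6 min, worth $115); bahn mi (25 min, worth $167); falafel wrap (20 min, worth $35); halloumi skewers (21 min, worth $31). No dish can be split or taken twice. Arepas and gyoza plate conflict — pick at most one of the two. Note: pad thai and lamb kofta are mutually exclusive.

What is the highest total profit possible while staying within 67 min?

682

Best packing: smash burger + poke bowl + chicken katsu + pad thai + bao buns — 63 min, 682 total.
That's the maximum — no feasible swap from here does better than 682.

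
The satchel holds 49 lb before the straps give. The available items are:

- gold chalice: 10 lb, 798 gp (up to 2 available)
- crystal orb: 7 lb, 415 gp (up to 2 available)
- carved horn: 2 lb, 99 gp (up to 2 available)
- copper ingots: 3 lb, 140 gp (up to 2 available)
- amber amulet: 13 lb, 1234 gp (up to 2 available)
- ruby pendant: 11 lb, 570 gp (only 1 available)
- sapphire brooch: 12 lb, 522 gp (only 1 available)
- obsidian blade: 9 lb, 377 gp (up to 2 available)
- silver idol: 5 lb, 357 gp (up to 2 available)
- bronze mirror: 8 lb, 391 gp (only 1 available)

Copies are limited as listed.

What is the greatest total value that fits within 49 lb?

4204

Density check — amber amulet 94.92, gold chalice 79.80, silver idol 71.40 are the best per lb.
Greedy by ratio would take 2×gold chalice + carved horn + 2×amber amulet: 48 lb used, total 4163.
Dropping carved horn frees 2 lb; slotting in copper ingots (3 lb) lifts the total to 4204 at 49 lb.
No other feasible combination exceeds 4204.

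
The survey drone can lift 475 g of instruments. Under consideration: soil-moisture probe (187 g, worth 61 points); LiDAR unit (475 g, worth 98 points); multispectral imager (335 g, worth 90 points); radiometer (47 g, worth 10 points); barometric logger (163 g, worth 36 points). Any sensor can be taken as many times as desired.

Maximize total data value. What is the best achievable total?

142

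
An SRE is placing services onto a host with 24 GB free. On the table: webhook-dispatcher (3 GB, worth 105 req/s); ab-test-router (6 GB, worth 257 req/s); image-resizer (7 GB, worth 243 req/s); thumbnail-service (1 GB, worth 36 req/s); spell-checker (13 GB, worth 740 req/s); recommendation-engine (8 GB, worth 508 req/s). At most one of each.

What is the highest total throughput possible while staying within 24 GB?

Greedy by ratio would take thumbnail-service + spell-checker + recommendation-engine: 22 GB used, total 1284.
The 1 GB tied up in thumbnail-service is better spent on webhook-dispatcher — total rises to 1353 (24 GB).
Nothing else within 24 GB beats 1353.

1353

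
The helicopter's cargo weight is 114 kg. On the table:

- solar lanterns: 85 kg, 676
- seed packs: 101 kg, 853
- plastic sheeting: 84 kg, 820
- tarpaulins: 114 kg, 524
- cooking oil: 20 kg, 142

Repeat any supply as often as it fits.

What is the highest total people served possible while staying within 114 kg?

962

Density check — plastic sheeting 9.76, seed packs 8.45, solar lanterns 7.95, cooking oil 7.10 are the best per kg.
The ratio ordering already packs tightly: plastic sheeting + cooking oil, 104 kg, 962.
That's the maximum — no swap from here does better than 962.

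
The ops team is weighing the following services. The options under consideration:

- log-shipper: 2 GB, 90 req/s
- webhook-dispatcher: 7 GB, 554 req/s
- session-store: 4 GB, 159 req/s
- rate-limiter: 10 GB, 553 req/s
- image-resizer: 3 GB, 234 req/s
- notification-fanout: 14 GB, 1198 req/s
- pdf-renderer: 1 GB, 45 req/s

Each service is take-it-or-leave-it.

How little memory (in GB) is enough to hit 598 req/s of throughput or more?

Look for the lowest-memory combination reaching 598.
webhook-dispatcher + pdf-renderer reaches 599 using 8 GB.
Below 8 GB the best achievable stays under 598.

8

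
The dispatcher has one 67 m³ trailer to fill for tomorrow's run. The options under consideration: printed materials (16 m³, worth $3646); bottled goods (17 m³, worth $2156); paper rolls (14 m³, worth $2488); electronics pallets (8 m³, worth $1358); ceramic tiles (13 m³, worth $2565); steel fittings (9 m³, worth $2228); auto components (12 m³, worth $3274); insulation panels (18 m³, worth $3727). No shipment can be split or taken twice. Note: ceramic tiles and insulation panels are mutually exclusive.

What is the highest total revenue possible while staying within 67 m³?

Taking printed materials + electronics pallets + steel fittings + auto components + insulation panels: 63 m³ used, 14233 in revenue.
Runner-up printed materials + paper rolls + ceramic tiles + steel fittings + auto components tops out at 14201.

14233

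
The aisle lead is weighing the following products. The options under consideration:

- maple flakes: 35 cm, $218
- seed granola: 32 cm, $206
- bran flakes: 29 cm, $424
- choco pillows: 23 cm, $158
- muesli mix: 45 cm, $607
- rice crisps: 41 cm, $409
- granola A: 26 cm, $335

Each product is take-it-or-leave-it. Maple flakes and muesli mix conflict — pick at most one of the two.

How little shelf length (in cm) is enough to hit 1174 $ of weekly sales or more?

97

Minimise cm subject to total weekly sales ≥ 1174.
Taking bran flakes + choco pillows + muesli mix gives 1189 (≥ 1174) for 97 cm.
Any bundle with less than 97 cm falls short of 1174.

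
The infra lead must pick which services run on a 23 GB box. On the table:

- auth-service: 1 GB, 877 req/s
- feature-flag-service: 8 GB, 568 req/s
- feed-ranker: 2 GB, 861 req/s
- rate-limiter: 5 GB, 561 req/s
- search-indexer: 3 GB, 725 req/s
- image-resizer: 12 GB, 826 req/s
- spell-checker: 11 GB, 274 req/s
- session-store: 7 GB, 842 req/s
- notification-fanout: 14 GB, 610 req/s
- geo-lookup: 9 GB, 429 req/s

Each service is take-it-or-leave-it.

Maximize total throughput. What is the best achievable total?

3873

The ratio heuristic lands on auth-service + feed-ranker + rate-limiter + search-indexer + session-store (3866) but leaves 5 GB idle.
The 5 GB tied up in rate-limiter is better spent on feature-flag-service — total rises to 3873 (21 GB).
That's the maximum — no swap from here does better than 3873.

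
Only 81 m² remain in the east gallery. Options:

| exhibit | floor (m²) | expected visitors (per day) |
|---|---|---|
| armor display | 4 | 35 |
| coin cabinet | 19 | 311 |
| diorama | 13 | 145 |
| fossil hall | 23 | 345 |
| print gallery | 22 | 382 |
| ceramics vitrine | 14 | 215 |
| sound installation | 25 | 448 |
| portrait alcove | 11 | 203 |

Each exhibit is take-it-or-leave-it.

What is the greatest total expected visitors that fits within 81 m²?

1379

Best packing: armor display + coin cabinet + print gallery + sound installation + portrait alcove — 81 m², 1379 total.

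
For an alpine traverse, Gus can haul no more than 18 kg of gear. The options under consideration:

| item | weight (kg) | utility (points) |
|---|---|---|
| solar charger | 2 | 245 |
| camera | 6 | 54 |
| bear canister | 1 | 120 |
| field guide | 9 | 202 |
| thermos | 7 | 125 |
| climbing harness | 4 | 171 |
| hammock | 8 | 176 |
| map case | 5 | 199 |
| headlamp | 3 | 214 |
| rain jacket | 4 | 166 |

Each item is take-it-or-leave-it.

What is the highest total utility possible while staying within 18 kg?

Ranking by ratio (utility/kg): solar charger 122.50, bear canister 120.00, headlamp 71.33, climbing harness 42.75.
The ratio heuristic lands on solar charger + bear canister + climbing harness + headlamp + rain jacket (916) but leaves 4 kg idle.
Replace bear canister with map case: the trade gains 79 net, giving 995 at 18 kg.
The closest alternative, solar charger + bear canister + climbing harness + map case + headlamp, reaches only 949.

995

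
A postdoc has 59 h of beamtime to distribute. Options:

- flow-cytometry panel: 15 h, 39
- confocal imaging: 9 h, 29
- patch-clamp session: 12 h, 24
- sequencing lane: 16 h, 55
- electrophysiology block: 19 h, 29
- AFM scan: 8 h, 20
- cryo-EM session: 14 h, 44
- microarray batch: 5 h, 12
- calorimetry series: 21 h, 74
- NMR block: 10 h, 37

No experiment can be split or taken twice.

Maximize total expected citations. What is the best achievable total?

Density check — NMR block 3.70, calorimetry series 3.52, sequencing lane 3.44 are the best per h.
The ratio heuristic lands on confocal imaging + sequencing lane + calorimetry series + NMR block (195) but leaves 3 h idle.
The 16 h tied up in sequencing lane is better spent on cryo-EM session + microarray batch — total rises to 196 (59 h).

196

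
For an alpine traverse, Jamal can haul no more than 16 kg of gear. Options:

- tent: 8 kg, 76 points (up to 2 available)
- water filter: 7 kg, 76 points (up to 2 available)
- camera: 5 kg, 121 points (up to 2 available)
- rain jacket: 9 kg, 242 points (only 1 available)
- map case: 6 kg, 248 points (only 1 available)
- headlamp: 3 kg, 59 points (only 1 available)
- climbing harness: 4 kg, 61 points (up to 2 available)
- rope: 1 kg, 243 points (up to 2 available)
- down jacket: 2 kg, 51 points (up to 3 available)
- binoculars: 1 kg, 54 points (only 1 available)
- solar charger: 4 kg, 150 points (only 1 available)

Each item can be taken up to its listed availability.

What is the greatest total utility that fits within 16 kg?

997

The ratio heuristic lands on map case + 2×rope + down jacket + binoculars + solar charger (989) but leaves 1 kg idle.
Dropping down jacket frees 2 kg; slotting in headlamp (3 kg) lifts the total to 997 at 16 kg.
No other feasible combination exceeds 997.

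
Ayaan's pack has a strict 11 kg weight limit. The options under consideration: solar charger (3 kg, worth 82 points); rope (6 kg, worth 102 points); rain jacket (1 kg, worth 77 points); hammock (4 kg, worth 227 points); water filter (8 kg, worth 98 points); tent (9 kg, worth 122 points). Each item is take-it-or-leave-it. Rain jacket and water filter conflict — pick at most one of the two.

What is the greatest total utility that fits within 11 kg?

The ratio heuristic lands on solar charger + rain jacket + hammock (386) but leaves 3 kg idle.
Replace solar charger with rope: the trade gains 20 net, giving 406 at 11 kg.
That's the maximum — no feasible swap from here does better than 406.

406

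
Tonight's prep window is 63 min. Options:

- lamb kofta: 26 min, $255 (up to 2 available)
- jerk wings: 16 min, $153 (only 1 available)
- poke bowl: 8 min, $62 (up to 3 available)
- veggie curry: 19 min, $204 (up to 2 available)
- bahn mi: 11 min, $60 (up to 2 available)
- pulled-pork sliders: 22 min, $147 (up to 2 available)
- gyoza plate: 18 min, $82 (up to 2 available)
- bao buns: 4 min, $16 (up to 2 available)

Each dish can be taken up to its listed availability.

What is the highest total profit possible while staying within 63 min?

623

Density check — veggie curry 10.74, lamb kofta 9.81, jerk wings 9.56, poke bowl 7.75 are the best per min.
Jerk wings + poke bowl + 2×veggie curry uses 62 of the 63 min and totals 623.
The spare 1 min is too small for any remaining dish, and no exchange beats 623.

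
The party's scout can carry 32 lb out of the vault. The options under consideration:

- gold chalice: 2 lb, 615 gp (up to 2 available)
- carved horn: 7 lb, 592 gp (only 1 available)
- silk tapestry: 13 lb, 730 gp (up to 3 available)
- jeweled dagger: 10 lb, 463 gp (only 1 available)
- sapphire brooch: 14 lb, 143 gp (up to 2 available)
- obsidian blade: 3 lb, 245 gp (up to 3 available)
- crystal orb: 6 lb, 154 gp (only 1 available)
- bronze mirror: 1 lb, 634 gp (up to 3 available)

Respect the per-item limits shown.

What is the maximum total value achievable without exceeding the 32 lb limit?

Filling by ratio: 2×gold chalice + carved horn + 3×obsidian blade + crystal orb + 3×bronze mirror for 4613, with 3 lb left unused.
Dropping 2×obsidian blade and crystal orb frees 12 lb; slotting in silk tapestry (13 lb) lifts the total to 4699 at 30 lb.
Every other selection either busts 32 lb or exceeds an availability limit or fails to beat 4699.

4699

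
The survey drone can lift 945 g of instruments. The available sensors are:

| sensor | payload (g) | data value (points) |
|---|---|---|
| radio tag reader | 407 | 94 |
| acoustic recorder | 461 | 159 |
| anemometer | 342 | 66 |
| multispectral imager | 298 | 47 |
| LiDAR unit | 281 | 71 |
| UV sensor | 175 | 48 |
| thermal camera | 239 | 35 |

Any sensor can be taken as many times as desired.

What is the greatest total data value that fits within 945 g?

318

Ranking by ratio (data value/g): acoustic recorder 0.34, UV sensor 0.27, LiDAR unit 0.25.
Taking 2×acoustic recorder: 922 g used, 318 in data value.
That's the maximum — no swap from here does better than 318.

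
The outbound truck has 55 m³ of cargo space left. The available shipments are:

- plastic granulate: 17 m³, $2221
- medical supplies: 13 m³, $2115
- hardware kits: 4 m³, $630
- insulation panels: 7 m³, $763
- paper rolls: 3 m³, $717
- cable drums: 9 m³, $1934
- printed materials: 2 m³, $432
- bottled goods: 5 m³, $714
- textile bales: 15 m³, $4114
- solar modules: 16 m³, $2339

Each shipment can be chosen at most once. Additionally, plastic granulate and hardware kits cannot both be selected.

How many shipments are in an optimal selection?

5

Optimal total is 10934.
medical supplies + cable drums + printed materials + textile bales + solar modules hits 10934 at 55 m³.
Every optimal selection uses 5 shipments.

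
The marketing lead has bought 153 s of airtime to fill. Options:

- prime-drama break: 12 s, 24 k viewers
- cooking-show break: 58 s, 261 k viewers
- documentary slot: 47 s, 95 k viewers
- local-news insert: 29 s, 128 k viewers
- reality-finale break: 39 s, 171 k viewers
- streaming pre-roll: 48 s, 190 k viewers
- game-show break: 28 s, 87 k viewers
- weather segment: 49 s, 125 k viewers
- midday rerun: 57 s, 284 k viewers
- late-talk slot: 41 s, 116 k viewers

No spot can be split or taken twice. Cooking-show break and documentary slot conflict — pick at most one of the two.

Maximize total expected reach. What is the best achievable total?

The ratio ordering already packs tightly: cooking-show break + local-news insert + midday rerun, 144 s, 673.

673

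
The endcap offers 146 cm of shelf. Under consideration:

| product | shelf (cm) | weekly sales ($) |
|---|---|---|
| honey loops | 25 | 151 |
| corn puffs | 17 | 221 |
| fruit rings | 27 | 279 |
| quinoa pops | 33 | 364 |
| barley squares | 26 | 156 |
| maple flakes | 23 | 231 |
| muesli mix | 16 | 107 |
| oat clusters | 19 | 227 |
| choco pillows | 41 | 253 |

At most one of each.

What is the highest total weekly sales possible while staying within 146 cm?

The ratio heuristic lands on corn puffs + fruit rings + quinoa pops + maple flakes + muesli mix + oat clusters (1429) but leaves 11 cm idle.
Dropping muesli mix frees 16 cm; slotting in barley squares (26 cm) lifts the total to 1478 at 145 cm.
The spare 1 cm is too small for any remaining product, and no exchange beats 1478.

1478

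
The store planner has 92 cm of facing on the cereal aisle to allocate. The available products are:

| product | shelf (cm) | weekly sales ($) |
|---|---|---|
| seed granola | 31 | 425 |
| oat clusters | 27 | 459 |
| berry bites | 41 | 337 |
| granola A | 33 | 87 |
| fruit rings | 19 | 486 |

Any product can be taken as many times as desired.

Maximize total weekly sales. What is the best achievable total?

Taking 4×fruit rings: 76 cm used, 1944 in weekly sales.
The spare 16 cm is too small for any remaining product, and no exchange beats 1944.

1944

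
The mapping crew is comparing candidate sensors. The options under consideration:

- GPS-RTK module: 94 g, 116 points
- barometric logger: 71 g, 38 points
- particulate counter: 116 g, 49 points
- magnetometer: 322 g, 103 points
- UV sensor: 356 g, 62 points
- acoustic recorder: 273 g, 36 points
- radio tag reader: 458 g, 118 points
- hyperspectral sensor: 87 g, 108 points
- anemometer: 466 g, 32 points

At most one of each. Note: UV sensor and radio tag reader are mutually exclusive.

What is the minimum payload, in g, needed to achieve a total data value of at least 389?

Look for the lowest-payload combination reaching 389.
Taking GPS-RTK module + barometric logger + particulate counter + magnetometer + hyperspectral sensor gives 414 (≥ 389) for 690 g.
Any bundle with less than 690 g falls short of 389.

690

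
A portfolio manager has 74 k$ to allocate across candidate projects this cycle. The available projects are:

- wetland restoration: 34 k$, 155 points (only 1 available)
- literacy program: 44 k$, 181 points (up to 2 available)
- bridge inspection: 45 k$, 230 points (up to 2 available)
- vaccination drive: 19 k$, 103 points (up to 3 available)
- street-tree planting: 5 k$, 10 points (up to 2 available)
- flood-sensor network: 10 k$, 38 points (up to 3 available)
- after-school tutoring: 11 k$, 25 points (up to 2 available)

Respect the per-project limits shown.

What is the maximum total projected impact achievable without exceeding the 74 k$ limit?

Density check — vaccination drive 5.42, bridge inspection 5.11, wetland restoration 4.56, literacy program 4.11 are the best per k$.
The ratio heuristic lands on 3×vaccination drive + street-tree planting + flood-sensor network (357) but leaves 2 k$ idle.
Dropping 2×vaccination drive and street-tree planting frees 43 k$; slotting in bridge inspection (45 k$) lifts the total to 371 at 74 k$.
Nothing else within 74 k$ beats 371.

371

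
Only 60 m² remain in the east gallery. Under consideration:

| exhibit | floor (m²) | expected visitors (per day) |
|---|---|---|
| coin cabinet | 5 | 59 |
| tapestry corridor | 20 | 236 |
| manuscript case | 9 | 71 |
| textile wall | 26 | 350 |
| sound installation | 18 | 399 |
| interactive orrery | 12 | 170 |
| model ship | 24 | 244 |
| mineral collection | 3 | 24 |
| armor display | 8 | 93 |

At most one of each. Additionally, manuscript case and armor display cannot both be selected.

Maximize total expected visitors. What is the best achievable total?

943

Taking textile wall + sound installation + interactive orrery + mineral collection: 59 m² used, 943 in expected visitors.
Next best is coin cabinet + textile wall + sound installation + mineral collection + armor display at 925 (60 m²) — short by 18.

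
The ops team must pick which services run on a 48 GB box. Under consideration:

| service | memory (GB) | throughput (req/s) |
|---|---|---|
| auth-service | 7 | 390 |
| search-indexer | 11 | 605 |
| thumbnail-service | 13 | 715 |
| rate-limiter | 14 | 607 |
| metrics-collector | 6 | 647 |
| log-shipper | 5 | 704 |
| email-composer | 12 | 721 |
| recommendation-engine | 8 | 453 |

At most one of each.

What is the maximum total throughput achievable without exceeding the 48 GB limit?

Density check — log-shipper 140.80, metrics-collector 107.83, email-composer 60.08, recommendation-engine 56.62 are the best per GB.
Greedy by ratio would take auth-service + metrics-collector + log-shipper + email-composer + recommendation-engine: 38 GB used, total 2915.
Replace auth-service and recommendation-engine with search-indexer + thumbnail-service: the trade gains 477 net, giving 3392 at 47 GB.
Every other selection either busts 48 GB or fails to beat 3392.

3392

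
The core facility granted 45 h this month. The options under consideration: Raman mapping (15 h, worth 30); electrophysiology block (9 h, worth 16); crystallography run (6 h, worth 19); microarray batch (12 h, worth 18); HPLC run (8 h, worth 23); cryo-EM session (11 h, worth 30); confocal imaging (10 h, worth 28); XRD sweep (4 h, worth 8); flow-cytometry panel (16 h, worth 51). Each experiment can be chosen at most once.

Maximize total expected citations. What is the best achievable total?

Density check — flow-cytometry panel 3.19, crystallography run 3.17, HPLC run 2.88, confocal imaging 2.80 are the best per h.
The ratio heuristic lands on crystallography run + HPLC run + confocal imaging + XRD sweep + flow-cytometry panel (129) but leaves 1 h idle.
Replace crystallography run and XRD sweep with cryo-EM session: the trade gains 3 net, giving 132 at 45 h.
Every other selection either busts 45 h or fails to beat 132.

132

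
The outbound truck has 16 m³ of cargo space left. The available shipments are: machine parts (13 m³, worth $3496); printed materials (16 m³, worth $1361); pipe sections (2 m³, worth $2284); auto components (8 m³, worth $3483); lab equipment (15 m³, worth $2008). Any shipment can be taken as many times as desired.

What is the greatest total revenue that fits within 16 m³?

Best packing: 8×pipe sections — 16 m³, 18272 total.
Every other selection either busts 16 m³ or fails to beat 18272.

18272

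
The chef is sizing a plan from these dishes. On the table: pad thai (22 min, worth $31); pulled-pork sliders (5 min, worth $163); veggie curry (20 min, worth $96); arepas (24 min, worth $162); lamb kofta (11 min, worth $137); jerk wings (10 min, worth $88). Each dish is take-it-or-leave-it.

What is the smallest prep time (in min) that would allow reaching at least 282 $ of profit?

16

Look for the lowest-prep combination reaching 282.
Taking pulled-pork sliders + lamb kofta gives 300 (≥ 282) for 16 min.
No combination under 16 min hits 282.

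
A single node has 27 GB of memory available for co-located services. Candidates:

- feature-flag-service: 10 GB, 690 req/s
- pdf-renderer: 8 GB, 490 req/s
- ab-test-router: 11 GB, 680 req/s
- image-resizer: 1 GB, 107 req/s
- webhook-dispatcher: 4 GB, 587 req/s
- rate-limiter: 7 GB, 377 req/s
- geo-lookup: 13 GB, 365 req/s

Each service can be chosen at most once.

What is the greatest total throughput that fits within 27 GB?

Taking feature-flag-service + ab-test-router + image-resizer + webhook-dispatcher: 26 GB used, 2064 in throughput.
The spare 1 GB is too small for any remaining service, and no exchange beats 2064.

2064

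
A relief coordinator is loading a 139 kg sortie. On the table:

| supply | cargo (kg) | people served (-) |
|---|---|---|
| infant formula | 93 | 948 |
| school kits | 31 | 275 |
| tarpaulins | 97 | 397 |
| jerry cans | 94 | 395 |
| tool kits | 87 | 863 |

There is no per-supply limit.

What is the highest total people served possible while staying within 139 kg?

Infant formula + school kits uses 124 of the 139 kg and totals 1223.
That's the maximum — no swap from here does better than 1223.

1223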